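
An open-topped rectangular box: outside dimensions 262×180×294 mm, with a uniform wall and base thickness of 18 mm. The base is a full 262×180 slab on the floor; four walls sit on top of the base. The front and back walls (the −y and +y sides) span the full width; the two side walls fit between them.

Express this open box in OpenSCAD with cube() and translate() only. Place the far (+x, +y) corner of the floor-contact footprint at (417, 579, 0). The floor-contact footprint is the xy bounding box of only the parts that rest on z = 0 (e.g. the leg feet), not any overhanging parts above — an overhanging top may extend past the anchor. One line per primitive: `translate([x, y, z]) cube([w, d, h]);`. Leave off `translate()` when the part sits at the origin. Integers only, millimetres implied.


translate([155, 399, 0]) cube([262, 180, 18]);
translate([155, 399, 18]) cube([262, 18, 276]);
translate([155, 561, 18]) cube([262, 18, 276]);
translate([155, 417, 18]) cube([18, 144, 276]);
translate([399, 417, 18]) cube([18, 144, 276]);


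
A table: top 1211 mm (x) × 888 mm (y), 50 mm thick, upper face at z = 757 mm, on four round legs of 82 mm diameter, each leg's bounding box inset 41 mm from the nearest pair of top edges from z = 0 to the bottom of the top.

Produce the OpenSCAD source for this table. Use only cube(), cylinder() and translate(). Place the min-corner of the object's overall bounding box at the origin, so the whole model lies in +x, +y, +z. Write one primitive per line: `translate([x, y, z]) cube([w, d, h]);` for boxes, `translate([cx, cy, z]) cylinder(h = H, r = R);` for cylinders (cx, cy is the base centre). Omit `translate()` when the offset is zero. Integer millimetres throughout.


translate([0, 0, 707]) cube([1211, 888, 50]);
translate([82, 82, 0]) cylinder(h = 707, r = 41);
translate([1129, 82, 0]) cylinder(h = 707, r = 41);
translate([82, 806, 0]) cylinder(h = 707, r = 41);
translate([1129, 806, 0]) cylinder(h = 707, r = 41);


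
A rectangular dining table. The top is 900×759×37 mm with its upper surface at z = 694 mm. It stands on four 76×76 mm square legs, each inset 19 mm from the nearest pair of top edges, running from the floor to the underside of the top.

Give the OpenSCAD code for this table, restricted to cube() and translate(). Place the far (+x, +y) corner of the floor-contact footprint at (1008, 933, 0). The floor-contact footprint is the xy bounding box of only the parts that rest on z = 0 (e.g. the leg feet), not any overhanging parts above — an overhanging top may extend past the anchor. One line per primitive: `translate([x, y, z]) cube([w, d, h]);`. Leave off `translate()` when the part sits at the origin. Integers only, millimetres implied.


// leg_h = 694 - 37 = 657
translate([127, 193, 657]) cube([900, 759, 37]);
translate([146, 212, 0]) cube([76, 76, 657]);
translate([932, 212, 0]) cube([76, 76, 657]);
translate([146, 857, 0]) cube([76, 76, 657]);
translate([932, 857, 0]) cube([76, 76, 657]);


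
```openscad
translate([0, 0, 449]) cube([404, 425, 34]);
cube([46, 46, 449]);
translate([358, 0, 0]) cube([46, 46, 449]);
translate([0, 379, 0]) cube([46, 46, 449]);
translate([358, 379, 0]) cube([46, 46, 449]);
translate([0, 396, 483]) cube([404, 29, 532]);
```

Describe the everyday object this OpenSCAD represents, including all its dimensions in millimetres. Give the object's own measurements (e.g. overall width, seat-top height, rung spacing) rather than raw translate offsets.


A chair. The seat is a 404×425×34 mm slab with its top at z = 483 mm, on four 46×46 mm corner legs (flush with the seat edges, standing on z = 0). A flat backrest 29 mm thick, 532 mm tall, spans the full seat width and rises from the seat top along its +y edge, rear face flush with the rear of the seat.


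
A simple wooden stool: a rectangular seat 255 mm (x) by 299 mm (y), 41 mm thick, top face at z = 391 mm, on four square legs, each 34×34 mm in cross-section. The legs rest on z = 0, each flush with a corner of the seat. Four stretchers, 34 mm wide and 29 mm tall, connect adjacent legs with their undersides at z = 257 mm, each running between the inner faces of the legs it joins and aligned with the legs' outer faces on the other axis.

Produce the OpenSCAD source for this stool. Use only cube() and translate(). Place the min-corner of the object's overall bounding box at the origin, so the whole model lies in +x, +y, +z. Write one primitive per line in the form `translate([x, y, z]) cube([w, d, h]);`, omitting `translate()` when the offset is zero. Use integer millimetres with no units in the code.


translate([0, 0, 350]) cube([255, 299, 41]);
cube([34, 34, 350]);
translate([221, 0, 0]) cube([34, 34, 350]);
translate([0, 265, 0]) cube([34, 34, 350]);
translate([221, 265, 0]) cube([34, 34, 350]);
translate([34, 0, 257]) cube([187, 34, 29]);
translate([34, 265, 257]) cube([187, 34, 29]);
translate([0, 34, 257]) cube([34, 231, 29]);
translate([221, 34, 257]) cube([34, 231, 29]);


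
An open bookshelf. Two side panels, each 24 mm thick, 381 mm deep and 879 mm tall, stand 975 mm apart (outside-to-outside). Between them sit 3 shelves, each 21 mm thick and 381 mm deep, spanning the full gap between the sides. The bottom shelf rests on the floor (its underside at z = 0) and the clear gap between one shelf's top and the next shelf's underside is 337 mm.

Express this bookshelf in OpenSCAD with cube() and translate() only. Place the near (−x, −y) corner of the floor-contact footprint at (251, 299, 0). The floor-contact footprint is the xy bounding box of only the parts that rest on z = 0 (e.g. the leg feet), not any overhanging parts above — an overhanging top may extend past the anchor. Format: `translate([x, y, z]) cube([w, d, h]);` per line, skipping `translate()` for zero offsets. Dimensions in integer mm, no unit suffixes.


translate([251, 299, 0]) cube([24, 381, 879]);
translate([1202, 299, 0]) cube([24, 381, 879]);
translate([275, 299, 0]) cube([927, 381, 21]);
translate([275, 299, 358]) cube([927, 381, 21]);
translate([275, 299, 716]) cube([927, 381, 21]);


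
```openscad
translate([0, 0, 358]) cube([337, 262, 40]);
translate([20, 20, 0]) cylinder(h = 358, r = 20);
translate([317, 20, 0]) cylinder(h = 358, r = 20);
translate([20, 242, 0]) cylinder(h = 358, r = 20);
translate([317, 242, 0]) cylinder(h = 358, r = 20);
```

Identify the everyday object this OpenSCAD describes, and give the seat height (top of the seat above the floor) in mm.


A stool. The seat height is 398 mm.

A 337×262×40 slab at z = 358 on four corner cylinders — a stool. The seat top is 358 + 40 = 398 mm.


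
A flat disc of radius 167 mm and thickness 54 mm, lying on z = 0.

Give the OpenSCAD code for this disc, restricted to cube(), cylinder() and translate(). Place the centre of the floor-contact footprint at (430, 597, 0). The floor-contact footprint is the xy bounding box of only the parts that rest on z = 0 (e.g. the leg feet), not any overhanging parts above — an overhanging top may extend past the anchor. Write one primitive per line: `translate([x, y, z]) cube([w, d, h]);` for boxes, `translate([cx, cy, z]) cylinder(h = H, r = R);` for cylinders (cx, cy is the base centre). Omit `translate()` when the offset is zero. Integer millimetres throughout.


translate([430, 597, 0]) cylinder(h = 54, r = 167);


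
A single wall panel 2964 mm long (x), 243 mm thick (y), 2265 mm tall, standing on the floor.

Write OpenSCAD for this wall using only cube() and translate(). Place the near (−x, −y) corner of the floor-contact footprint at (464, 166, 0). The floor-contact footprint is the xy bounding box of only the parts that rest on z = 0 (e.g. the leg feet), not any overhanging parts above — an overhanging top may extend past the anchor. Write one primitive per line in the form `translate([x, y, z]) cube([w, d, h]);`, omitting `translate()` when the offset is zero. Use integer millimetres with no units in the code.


translate([464, 166, 0]) cube([2964, 243, 2265]);


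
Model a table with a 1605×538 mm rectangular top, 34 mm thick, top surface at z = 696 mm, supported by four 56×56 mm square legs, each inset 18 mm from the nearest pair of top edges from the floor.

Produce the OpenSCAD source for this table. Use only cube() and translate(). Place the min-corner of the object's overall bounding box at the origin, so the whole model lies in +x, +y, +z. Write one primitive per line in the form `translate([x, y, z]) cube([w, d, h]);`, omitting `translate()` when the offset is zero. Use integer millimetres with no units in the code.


translate([0, 0, 662]) cube([1605, 538, 34]);
translate([18, 18, 0]) cube([56, 56, 662]);
translate([1531, 18, 0]) cube([56, 56, 662]);
translate([18, 464, 0]) cube([56, 56, 662]);
translate([1531, 464, 0]) cube([56, 56, 662]);


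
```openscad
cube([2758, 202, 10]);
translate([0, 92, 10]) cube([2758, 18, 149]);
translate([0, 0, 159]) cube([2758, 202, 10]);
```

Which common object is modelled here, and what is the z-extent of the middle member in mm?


An I-beam. The web height is 149 mm.

Two wide flanges with a thin centred web — an I-beam. Overall 169 mm minus two 10 mm flanges gives a web of 169 − 2·10 = 149 mm.


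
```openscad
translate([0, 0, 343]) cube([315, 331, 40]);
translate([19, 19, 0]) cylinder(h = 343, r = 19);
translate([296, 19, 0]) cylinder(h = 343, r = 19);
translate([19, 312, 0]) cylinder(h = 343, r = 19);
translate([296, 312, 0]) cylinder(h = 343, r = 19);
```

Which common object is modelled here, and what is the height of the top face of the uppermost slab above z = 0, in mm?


A stool. The seat height is 383 mm.

A 315×331×40 slab at z = 343 on four corner cylinders — a stool. The seat top is 343 + 40 = 383 mm.


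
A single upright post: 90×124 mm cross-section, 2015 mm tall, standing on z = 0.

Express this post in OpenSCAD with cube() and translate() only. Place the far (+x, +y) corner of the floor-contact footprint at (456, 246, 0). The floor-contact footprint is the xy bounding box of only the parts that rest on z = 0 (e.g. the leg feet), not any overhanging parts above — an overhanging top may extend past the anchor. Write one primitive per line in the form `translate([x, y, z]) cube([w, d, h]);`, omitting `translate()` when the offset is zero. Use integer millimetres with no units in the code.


translate([366, 122, 0]) cube([90, 124, 2015]);


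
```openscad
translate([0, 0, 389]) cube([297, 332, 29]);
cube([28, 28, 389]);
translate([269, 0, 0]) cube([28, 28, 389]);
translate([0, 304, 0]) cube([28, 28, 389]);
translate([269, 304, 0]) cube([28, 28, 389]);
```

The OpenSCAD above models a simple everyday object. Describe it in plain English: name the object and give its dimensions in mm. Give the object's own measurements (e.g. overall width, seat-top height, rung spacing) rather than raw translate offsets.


A simple wooden stool: a rectangular seat 297 mm (x) by 332 mm (y), 29 mm thick, top face at z = 418 mm, on four square legs, each 28×28 mm in cross-section. The legs rest on z = 0, each flush with a corner of the seat.


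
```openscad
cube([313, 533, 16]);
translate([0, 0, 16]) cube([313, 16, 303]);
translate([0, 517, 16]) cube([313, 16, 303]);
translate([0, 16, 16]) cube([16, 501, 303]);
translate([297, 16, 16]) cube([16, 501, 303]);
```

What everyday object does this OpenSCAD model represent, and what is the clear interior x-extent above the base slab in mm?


An open box. The internal width is 281 mm.

A 313×533 base slab with four walls standing on it — an open box. The base is 313 mm wide and the walls are 16 mm thick, so the internal width is 313 − 2 × 16 = 281 mm.


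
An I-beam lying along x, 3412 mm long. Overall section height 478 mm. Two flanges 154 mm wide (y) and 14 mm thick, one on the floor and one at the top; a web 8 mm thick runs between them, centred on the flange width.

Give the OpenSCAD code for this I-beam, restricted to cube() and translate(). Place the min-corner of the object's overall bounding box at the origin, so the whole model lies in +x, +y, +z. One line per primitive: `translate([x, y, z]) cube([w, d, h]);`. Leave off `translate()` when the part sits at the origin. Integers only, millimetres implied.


cube([3412, 154, 14]);
translate([0, 73, 14]) cube([3412, 8, 450]);
translate([0, 0, 464]) cube([3412, 154, 14]);


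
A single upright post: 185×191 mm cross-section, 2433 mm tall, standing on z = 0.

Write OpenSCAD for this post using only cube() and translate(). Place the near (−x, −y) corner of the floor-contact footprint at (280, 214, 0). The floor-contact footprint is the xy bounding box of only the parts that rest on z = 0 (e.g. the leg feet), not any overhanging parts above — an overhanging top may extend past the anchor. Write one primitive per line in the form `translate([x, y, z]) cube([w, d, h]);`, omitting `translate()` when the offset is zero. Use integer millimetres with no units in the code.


translate([280, 214, 0]) cube([185, 191, 2433]);


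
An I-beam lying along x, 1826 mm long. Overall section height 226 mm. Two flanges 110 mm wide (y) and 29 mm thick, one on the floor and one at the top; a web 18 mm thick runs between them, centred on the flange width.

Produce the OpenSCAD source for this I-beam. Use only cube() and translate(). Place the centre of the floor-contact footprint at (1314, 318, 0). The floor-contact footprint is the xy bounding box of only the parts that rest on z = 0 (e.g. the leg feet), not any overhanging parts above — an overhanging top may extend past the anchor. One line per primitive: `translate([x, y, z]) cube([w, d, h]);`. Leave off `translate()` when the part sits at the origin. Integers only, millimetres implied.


translate([401, 263, 0]) cube([1826, 110, 29]);
translate([401, 309, 29]) cube([1826, 18, 168]);
translate([401, 263, 197]) cube([1826, 110, 29]);


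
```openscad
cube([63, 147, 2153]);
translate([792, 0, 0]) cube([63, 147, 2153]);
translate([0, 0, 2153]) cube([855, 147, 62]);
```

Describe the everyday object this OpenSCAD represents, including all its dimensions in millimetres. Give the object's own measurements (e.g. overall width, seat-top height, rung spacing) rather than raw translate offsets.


A door frame. The clear opening is 729 mm wide and 2153 mm high. Two 63 mm wide jambs, 147 mm deep, stand either side of the opening from the floor to the top of the opening. A 62 mm thick head sits across the top of both jambs, spanning the full outside width of the frame.


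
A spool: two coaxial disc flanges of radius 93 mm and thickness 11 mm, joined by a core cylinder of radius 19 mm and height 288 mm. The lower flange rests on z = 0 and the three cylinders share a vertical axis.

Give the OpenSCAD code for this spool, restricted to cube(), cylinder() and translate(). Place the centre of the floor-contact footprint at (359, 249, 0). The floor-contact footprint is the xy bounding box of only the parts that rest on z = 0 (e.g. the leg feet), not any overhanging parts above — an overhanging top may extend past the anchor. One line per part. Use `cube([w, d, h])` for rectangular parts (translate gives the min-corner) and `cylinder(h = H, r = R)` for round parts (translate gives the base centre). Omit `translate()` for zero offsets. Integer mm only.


translate([359, 249, 0]) cylinder(h = 11, r = 93);
translate([359, 249, 11]) cylinder(h = 288, r = 19);
translate([359, 249, 299]) cylinder(h = 11, r = 93);


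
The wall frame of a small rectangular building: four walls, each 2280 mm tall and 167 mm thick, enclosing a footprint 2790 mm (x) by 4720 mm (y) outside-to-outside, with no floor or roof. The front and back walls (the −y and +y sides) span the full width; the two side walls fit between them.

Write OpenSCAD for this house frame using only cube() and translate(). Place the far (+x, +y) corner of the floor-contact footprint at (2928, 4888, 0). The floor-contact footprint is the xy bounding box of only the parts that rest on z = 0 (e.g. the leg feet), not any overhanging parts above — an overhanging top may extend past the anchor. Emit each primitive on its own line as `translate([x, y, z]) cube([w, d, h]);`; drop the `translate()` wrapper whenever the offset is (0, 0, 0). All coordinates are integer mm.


translate([138, 168, 0]) cube([2790, 167, 2280]);
translate([138, 4721, 0]) cube([2790, 167, 2280]);
translate([138, 335, 0]) cube([167, 4386, 2280]);
translate([2761, 335, 0]) cube([167, 4386, 2280]);


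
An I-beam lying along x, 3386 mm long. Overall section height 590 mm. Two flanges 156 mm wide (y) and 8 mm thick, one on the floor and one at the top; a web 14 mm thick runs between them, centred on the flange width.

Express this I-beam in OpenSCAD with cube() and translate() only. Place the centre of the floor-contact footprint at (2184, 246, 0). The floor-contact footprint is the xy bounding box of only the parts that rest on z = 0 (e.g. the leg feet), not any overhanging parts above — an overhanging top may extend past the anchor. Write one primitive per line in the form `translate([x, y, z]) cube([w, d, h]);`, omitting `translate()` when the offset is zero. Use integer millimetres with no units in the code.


translate([491, 168, 0]) cube([3386, 156, 8]);
translate([491, 239, 8]) cube([3386, 14, 574]);
translate([491, 168, 582]) cube([3386, 156, 8]);


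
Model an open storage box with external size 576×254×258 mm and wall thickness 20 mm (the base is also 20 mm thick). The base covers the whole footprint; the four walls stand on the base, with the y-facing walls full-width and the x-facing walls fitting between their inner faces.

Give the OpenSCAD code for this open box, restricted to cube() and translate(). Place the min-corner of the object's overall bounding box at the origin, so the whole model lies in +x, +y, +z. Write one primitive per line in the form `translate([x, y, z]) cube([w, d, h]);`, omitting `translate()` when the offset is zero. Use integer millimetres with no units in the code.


cube([576, 254, 20]);
translate([0, 0, 20]) cube([576, 20, 238]);
translate([0, 234, 20]) cube([576, 20, 238]);
translate([0, 20, 20]) cube([20, 214, 238]);
translate([556, 20, 20]) cube([20, 214, 238]);


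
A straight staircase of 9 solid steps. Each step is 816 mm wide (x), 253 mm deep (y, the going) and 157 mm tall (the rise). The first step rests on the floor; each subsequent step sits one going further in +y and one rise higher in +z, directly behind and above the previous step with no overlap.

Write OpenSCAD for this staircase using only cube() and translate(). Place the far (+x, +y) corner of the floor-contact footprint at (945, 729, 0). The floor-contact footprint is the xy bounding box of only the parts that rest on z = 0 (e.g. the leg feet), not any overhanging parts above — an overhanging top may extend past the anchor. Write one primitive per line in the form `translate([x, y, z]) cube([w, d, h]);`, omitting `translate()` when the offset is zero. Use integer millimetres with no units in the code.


translate([129, 476, 0]) cube([816, 253, 157]);
translate([129, 729, 157]) cube([816, 253, 157]);
translate([129, 982, 314]) cube([816, 253, 157]);
translate([129, 1235, 471]) cube([816, 253, 157]);
translate([129, 1488, 628]) cube([816, 253, 157]);
translate([129, 1741, 785]) cube([816, 253, 157]);
translate([129, 1994, 942]) cube([816, 253, 157]);
translate([129, 2247, 1099]) cube([816, 253, 157]);
translate([129, 2500, 1256]) cube([816, 253, 157]);


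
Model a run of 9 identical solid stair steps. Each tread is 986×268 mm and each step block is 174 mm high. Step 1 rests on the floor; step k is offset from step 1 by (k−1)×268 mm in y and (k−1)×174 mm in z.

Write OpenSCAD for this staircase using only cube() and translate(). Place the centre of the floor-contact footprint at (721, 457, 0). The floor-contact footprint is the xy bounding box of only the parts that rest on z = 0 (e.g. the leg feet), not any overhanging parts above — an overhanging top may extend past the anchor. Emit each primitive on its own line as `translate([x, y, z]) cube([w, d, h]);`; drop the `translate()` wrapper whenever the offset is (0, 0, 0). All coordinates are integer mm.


translate([228, 323, 0]) cube([986, 268, 174]);
translate([228, 591, 174]) cube([986, 268, 174]);
translate([228, 859, 348]) cube([986, 268, 174]);
translate([228, 1127, 522]) cube([986, 268, 174]);
translate([228, 1395, 696]) cube([986, 268, 174]);
translate([228, 1663, 870]) cube([986, 268, 174]);
translate([228, 1931, 1044]) cube([986, 268, 174]);
translate([228, 2199, 1218]) cube([986, 268, 174]);
translate([228, 2467, 1392]) cube([986, 268, 174]);


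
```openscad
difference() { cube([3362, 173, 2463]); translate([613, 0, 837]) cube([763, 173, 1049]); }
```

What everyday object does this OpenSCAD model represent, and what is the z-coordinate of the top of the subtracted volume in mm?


A wall with a window opening. The window head height is 1886 mm.

A wall with a rectangular opening subtracted — a window. Sill at z = 837, opening 1049 mm tall, so the head is at 837 + 1049 = 1886 mm.


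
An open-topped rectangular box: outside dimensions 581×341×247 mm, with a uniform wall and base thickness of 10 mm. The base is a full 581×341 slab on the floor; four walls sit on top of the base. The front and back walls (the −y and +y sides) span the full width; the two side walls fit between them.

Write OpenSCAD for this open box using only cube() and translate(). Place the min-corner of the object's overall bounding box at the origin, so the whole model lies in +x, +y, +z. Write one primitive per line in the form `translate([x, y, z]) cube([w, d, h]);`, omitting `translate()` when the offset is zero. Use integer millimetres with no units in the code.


cube([581, 341, 10]);
translate([0, 0, 10]) cube([581, 10, 237]);
translate([0, 331, 10]) cube([581, 10, 237]);
translate([0, 10, 10]) cube([10, 321, 237]);
translate([571, 10, 10]) cube([10, 321, 237]);


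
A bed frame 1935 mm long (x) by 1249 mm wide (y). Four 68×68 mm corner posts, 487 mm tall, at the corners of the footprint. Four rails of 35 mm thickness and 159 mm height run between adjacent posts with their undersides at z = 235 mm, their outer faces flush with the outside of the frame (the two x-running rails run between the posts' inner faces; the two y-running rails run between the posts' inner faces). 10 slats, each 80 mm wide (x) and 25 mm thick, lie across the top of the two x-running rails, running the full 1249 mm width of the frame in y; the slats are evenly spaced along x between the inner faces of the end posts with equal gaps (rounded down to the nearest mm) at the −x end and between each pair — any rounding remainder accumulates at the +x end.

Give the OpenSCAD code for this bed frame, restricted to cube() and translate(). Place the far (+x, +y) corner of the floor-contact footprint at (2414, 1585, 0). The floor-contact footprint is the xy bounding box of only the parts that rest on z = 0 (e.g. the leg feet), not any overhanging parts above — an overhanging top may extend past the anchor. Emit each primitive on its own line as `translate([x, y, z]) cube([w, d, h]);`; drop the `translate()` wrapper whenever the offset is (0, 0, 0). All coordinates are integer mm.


translate([479, 336, 0]) cube([68, 68, 487]);
translate([479, 1517, 0]) cube([68, 68, 487]);
translate([2346, 336, 0]) cube([68, 68, 487]);
translate([2346, 1517, 0]) cube([68, 68, 487]);
translate([547, 336, 235]) cube([1799, 35, 159]);
translate([547, 1550, 235]) cube([1799, 35, 159]);
translate([479, 404, 235]) cube([35, 1113, 159]);
translate([2379, 404, 235]) cube([35, 1113, 159]);
translate([637, 336, 394]) cube([80, 1249, 25]);
translate([807, 336, 394]) cube([80, 1249, 25]);
translate([977, 336, 394]) cube([80, 1249, 25]);
translate([1147, 336, 394]) cube([80, 1249, 25]);
translate([1317, 336, 394]) cube([80, 1249, 25]);
translate([1487, 336, 394]) cube([80, 1249, 25]);
translate([1657, 336, 394]) cube([80, 1249, 25]);
translate([1827, 336, 394]) cube([80, 1249, 25]);
translate([1997, 336, 394]) cube([80, 1249, 25]);
translate([2167, 336, 394]) cube([80, 1249, 25]);


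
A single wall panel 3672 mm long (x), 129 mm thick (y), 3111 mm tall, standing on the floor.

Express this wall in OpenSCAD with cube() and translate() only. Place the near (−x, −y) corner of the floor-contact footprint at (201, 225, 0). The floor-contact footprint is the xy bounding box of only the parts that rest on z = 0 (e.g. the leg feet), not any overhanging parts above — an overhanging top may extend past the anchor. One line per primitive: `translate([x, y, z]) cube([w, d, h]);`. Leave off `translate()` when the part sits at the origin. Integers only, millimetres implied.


translate([201, 225, 0]) cube([3672, 129, 3111]);


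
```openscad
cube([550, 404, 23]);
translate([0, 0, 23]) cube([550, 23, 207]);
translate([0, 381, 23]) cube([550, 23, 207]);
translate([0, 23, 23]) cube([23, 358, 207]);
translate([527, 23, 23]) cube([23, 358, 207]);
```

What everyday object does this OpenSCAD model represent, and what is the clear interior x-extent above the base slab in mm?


An open box. The internal width is 504 mm.

A 550×404 base slab with four walls standing on it — an open box. The base is 550 mm wide and the walls are 23 mm thick, so the internal width is 550 − 2 × 23 = 504 mm.


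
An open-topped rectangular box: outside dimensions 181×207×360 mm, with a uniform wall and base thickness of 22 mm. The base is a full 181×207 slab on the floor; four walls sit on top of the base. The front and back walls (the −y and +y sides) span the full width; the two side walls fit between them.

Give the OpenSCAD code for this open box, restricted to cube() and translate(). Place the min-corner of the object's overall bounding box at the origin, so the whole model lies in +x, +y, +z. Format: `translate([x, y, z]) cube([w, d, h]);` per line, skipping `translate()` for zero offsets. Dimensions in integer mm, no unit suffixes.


cube([181, 207, 22]);
translate([0, 0, 22]) cube([181, 22, 338]);
translate([0, 185, 22]) cube([181, 22, 338]);
translate([0, 22, 22]) cube([22, 163, 338]);
translate([159, 22, 22]) cube([22, 163, 338]);


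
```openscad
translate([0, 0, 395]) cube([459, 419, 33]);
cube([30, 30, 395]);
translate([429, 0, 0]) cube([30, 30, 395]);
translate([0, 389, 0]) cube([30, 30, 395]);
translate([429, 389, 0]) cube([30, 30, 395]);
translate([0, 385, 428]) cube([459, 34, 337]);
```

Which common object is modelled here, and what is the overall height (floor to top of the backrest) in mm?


A chair. The overall height is 765 mm.

A slab on four corner posts with a tall panel at the back — a chair. The seat slab sits at z = 395 with thickness 33, and the 337 mm backrest starts at the seat top, so the overall height is 395 + 33 + 337 = 765 mm.


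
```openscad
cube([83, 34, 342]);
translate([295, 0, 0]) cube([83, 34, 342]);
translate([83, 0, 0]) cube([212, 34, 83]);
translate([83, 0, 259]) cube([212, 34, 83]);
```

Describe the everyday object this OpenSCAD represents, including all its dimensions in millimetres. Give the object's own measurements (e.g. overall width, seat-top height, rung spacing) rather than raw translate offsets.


A rectangular picture frame lying in the x–z plane (depth along y). The opening is 212 mm wide (x) by 176 mm tall (z), surrounded by a border 83 mm wide on all four sides. The frame is 34 mm deep and is made of two full-height vertical stiles with two horizontal rails fitted between them.


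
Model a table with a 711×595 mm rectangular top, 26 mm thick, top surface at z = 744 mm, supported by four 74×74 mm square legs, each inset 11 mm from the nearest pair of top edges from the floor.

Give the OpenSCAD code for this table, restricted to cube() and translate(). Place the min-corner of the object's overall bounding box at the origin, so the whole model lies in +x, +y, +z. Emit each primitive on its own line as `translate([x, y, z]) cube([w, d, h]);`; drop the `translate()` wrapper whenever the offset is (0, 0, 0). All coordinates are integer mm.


// leg_h = 744 - 26 = 718
translate([0, 0, 718]) cube([711, 595, 26]);
translate([11, 11, 0]) cube([74, 74, 718]);
translate([626, 11, 0]) cube([74, 74, 718]);
translate([11, 510, 0]) cube([74, 74, 718]);
translate([626, 510, 0]) cube([74, 74, 718]);


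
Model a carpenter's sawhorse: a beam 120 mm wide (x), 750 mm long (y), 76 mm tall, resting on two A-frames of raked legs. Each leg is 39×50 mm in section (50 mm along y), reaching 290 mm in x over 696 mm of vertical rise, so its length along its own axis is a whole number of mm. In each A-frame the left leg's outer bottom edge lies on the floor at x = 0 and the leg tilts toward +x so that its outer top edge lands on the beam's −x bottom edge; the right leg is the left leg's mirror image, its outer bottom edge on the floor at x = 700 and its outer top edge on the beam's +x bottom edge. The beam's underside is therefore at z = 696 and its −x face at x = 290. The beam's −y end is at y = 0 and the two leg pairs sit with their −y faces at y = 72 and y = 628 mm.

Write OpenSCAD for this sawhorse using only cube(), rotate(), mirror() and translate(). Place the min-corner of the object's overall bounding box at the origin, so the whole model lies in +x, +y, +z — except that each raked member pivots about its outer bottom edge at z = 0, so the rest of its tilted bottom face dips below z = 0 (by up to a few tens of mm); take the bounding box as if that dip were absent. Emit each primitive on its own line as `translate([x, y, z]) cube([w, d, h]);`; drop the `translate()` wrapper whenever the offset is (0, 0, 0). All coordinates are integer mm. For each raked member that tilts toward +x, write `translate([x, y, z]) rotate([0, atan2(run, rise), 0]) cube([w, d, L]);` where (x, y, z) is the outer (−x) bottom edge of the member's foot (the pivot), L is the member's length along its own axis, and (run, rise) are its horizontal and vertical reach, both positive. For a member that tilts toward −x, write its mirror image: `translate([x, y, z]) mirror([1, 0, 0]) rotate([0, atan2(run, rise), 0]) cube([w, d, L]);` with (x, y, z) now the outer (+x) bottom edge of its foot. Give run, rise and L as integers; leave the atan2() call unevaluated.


translate([290, 0, 696]) cube([120, 750, 76]);
translate([0, 72, 0]) rotate([0, atan2(290, 696), 0]) cube([39, 50, 754]);
translate([700, 72, 0]) mirror([1, 0, 0]) rotate([0, atan2(290, 696), 0]) cube([39, 50, 754]);
translate([0, 628, 0]) rotate([0, atan2(290, 696), 0]) cube([39, 50, 754]);
translate([700, 628, 0]) mirror([1, 0, 0]) rotate([0, atan2(290, 696), 0]) cube([39, 50, 754]);


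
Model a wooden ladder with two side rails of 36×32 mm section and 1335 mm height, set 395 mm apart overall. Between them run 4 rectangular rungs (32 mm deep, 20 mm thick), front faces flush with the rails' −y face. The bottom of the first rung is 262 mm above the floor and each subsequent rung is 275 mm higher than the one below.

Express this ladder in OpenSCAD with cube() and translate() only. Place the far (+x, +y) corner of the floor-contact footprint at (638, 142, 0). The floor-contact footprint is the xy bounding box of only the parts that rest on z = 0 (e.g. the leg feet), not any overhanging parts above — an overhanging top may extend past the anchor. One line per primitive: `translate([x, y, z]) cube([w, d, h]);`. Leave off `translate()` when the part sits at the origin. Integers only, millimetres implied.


translate([243, 110, 0]) cube([36, 32, 1335]);
translate([602, 110, 0]) cube([36, 32, 1335]);
translate([279, 110, 262]) cube([323, 32, 20]);
translate([279, 110, 537]) cube([323, 32, 20]);
translate([279, 110, 812]) cube([323, 32, 20]);
translate([279, 110, 1087]) cube([323, 32, 20]);


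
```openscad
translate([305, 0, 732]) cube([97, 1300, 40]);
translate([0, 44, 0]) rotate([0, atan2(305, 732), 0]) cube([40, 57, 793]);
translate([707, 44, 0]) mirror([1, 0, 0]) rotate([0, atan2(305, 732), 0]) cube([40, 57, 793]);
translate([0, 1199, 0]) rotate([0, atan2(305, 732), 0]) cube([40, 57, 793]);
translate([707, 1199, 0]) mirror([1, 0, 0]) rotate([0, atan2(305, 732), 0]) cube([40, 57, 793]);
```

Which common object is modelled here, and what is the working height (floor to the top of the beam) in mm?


A sawhorse. The overall height is 772 mm.

A beam across two mirrored pairs of raked legs — a sawhorse. The beam's underside is at z = 732 (matching the legs' vertical rise in atan2(305, 732)) and the beam is 40 mm tall, so its top is at 732 + 40 = 772 mm. The raked legs top out at the beam's underside, so that is the highest point.


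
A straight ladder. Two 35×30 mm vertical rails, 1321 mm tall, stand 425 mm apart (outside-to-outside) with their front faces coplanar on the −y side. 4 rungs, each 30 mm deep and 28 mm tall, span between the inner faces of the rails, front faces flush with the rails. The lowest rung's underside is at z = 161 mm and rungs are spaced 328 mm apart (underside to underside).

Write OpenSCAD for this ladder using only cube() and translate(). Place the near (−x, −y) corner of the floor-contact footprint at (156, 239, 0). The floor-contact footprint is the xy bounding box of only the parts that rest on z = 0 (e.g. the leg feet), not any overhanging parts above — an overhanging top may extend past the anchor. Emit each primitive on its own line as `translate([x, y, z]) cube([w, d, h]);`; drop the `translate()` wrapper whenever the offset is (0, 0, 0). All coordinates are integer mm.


translate([156, 239, 0]) cube([35, 30, 1321]);
translate([546, 239, 0]) cube([35, 30, 1321]);
translate([191, 239, 161]) cube([355, 30, 28]);
translate([191, 239, 489]) cube([355, 30, 28]);
translate([191, 239, 817]) cube([355, 30, 28]);
translate([191, 239, 1145]) cube([355, 30, 28]);


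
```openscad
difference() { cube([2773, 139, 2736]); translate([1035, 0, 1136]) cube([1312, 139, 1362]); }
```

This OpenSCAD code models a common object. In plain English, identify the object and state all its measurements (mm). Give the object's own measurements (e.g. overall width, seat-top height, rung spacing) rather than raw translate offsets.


A wall 2773 mm long (x), 139 mm thick (y), 2736 mm tall, with a rectangular window opening cut through it. The opening is 1312 mm wide and 1362 mm tall; its sill is at z = 1136 mm and its near (−x) edge is 1035 mm from the wall's −x end. The opening passes through the full wall thickness.


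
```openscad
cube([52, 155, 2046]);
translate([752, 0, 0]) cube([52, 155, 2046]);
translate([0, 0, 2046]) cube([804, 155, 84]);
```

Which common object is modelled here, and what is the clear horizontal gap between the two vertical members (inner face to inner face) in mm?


A door frame. The clear opening width is 700 mm.

Two 2046 mm tall posts with a header on top — a door frame. The left jamb is 52 mm wide at x = 0; the right jamb starts at x = 752. The clear opening is 752 − 52 = 700 mm.


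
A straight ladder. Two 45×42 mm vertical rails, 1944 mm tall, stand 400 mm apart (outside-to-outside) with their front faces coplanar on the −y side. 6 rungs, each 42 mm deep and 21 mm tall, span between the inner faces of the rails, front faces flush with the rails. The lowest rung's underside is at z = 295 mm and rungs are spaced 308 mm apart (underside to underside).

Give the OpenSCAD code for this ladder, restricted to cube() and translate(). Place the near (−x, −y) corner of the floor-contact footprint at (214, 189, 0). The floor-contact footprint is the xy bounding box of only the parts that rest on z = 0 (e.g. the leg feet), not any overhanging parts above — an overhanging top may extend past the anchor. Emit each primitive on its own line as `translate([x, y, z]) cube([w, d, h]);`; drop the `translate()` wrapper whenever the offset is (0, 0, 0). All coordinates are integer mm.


translate([214, 189, 0]) cube([45, 42, 1944]);
translate([569, 189, 0]) cube([45, 42, 1944]);
translate([259, 189, 295]) cube([310, 42, 21]);
translate([259, 189, 603]) cube([310, 42, 21]);
translate([259, 189, 911]) cube([310, 42, 21]);
translate([259, 189, 1219]) cube([310, 42, 21]);
translate([259, 189, 1527]) cube([310, 42, 21]);
translate([259, 189, 1835]) cube([310, 42, 21]);


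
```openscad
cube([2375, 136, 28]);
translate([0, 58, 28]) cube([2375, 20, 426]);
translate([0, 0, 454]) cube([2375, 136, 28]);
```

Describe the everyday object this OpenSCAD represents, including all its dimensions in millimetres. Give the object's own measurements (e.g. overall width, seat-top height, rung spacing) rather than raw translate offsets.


An I-beam lying along x, 2375 mm long. Overall section height 482 mm. Two flanges 136 mm wide (y) and 28 mm thick, one on the floor and one at the top; a web 20 mm thick runs between them, centred on the flange width.


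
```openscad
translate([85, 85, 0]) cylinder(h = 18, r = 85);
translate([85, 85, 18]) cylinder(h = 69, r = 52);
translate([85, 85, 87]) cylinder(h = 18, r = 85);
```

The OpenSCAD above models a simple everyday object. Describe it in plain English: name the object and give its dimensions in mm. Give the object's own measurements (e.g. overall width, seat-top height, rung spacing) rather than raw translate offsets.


A spool: two coaxial disc flanges of radius 85 mm and thickness 18 mm, joined by a core cylinder of radius 52 mm and height 69 mm. The lower flange rests on z = 0 and the three cylinders share a vertical axis.


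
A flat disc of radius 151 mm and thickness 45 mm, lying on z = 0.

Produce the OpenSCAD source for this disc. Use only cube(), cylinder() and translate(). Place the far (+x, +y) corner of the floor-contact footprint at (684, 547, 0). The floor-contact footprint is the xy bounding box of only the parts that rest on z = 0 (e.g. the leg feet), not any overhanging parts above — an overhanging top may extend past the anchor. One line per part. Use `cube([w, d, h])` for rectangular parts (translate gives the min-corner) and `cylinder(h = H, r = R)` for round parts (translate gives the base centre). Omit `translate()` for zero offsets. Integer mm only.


translate([533, 396, 0]) cylinder(h = 45, r = 151);


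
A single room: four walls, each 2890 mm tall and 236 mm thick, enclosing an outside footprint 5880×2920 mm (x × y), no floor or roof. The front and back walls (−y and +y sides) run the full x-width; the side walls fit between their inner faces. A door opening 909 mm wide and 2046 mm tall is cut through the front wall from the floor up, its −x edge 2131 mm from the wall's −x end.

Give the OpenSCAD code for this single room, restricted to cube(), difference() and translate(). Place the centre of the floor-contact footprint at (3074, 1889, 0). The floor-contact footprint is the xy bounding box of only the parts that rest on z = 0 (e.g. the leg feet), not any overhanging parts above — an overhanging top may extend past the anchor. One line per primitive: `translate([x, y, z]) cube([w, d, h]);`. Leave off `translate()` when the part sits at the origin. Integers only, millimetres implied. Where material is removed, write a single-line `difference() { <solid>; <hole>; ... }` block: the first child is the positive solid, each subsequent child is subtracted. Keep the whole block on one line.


difference() { translate([134, 429, 0]) cube([5880, 236, 2890]); translate([2265, 429, 0]) cube([909, 236, 2046]); }
translate([134, 3113, 0]) cube([5880, 236, 2890]);
translate([134, 665, 0]) cube([236, 2448, 2890]);
translate([5778, 665, 0]) cube([236, 2448, 2890]);


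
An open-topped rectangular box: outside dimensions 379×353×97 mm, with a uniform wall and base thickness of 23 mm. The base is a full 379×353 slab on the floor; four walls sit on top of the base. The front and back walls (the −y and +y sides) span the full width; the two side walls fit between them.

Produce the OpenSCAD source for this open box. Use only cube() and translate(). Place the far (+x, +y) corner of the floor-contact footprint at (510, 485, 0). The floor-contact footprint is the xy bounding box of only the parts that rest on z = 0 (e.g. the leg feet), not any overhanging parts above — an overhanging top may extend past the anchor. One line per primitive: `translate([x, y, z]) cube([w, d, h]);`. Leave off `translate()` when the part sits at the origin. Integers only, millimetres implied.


translate([131, 132, 0]) cube([379, 353, 23]);
translate([131, 132, 23]) cube([379, 23, 74]);
translate([131, 462, 23]) cube([379, 23, 74]);
translate([131, 155, 23]) cube([23, 307, 74]);
translate([487, 155, 23]) cube([23, 307, 74]);
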